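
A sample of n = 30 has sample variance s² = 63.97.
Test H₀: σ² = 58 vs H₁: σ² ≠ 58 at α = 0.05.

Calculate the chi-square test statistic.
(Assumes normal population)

Answer: χ² = 31.9850, fail to reject H₀

Derivation:
df = n - 1 = 29
χ² = (n-1)s²/σ₀² = 29×63.97/58 = 31.9850
Critical values: χ²_{0.975,29} = 16.047, χ²_{0.025,29} = 45.722
Rejection region: χ² < 16.047 or χ² > 45.722
Decision: fail to reject H₀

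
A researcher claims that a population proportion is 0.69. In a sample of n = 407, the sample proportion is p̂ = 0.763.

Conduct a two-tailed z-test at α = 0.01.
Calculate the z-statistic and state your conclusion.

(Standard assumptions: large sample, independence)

H₀: p = 0.69, H₁: p ≠ 0.69
Standard error: SE = √(p₀(1-p₀)/n) = √(0.69×0.31/407) = 0.022925
z-statistic: z = (p̂ - p₀)/SE = (0.763 - 0.69)/0.022925 = 3.1843
Critical value: z_0.005 = ±2.576
p-value = 0.0015
Decision: reject H₀ at α = 0.01

Answer: z = 3.1843, reject H₀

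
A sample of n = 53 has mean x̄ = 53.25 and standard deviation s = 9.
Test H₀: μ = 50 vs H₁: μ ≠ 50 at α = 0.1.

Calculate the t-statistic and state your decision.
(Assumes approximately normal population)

df = n - 1 = 52
SE = s/√n = 9/√53 = 1.2362
t = (x̄ - μ₀)/SE = (53.25 - 50)/1.2362 = 2.6290
Critical value: t_{0.05,52} = ±1.675
p-value ≈ 0.0112
Decision: reject H₀

Answer: t = 2.6290, reject H₀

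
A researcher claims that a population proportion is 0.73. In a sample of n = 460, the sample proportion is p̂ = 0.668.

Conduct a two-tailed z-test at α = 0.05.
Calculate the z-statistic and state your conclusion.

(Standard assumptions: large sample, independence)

Answer: z = -2.9952, reject H₀

Derivation:
H₀: p = 0.73, H₁: p ≠ 0.73
Standard error: SE = √(p₀(1-p₀)/n) = √(0.73×0.27/460) = 0.020700
z-statistic: z = (p̂ - p₀)/SE = (0.668 - 0.73)/0.020700 = -2.9952
Critical value: z_0.025 = ±1.960
p-value = 0.0027
Decision: reject H₀ at α = 0.05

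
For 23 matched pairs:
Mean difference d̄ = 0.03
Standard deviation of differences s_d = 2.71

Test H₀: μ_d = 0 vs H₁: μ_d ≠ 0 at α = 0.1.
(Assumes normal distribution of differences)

Answer: t = 0.0531, fail to reject H₀

Derivation:
df = n - 1 = 22
SE = s_d/√n = 2.71/√23 = 0.5651
t = d̄/SE = 0.03/0.5651 = 0.0531
Critical value: t_{0.05,22} = ±1.717
p-value ≈ 0.9581
Decision: fail to reject H₀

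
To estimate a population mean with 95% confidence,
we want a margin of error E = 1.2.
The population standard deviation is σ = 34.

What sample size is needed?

Answer: n = 3084

Derivation:
z_0.025 = 1.960
n = (z×σ/E)² = (1.960×34/1.2)²
n = 3083.9511
Round up: n = 3084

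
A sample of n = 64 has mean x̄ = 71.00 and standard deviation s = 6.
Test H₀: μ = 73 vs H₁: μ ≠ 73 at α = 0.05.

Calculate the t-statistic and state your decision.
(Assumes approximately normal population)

Answer: t = -2.6667, reject H₀

Derivation:
df = n - 1 = 63
SE = s/√n = 6/√64 = 0.7500
t = (x̄ - μ₀)/SE = (71.00 - 73)/0.7500 = -2.6667
Critical value: t_{0.025,63} = ±1.998
p-value ≈ 0.0097
Decision: reject H₀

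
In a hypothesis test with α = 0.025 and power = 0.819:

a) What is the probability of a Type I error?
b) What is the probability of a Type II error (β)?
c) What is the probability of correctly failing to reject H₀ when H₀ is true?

Answer: a) 0.025, b) 0.181, c) 0.975

Derivation:
a) Type I error probability = α = 0.025
b) Power = P(reject H₀ | H₁ true) = 1 - β = 0.819, so Type II error probability = β = 1 - Power = 0.181
c) P(fail to reject H₀ | H₀ true) = 1 - α = 0.975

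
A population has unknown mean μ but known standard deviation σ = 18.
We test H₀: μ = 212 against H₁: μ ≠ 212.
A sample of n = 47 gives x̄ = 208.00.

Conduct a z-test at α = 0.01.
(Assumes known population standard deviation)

Standard error: SE = σ/√n = 18/√47 = 2.6256
z-statistic: z = (x̄ - μ₀)/SE = (208.00 - 212)/2.6256 = -1.5235
Critical value: ±2.576
p-value = 0.1276
Decision: fail to reject H₀

Answer: z = -1.5235, fail to reject H₀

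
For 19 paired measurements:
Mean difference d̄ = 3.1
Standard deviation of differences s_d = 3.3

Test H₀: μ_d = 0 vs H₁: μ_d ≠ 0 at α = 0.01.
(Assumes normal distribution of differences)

df = n - 1 = 18
SE = s_d/√n = 3.3/√19 = 0.7571
t = d̄/SE = 3.1/0.7571 = 4.0946
Critical value: t_{0.005,18} = ±2.878
p-value ≈ 0.0007
Decision: reject H₀

Answer: t = 4.0946, reject H₀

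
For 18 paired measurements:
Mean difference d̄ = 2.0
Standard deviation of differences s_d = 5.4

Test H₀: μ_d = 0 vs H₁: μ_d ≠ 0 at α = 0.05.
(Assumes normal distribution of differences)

Answer: t = 1.5713, fail to reject H₀

Derivation:
df = n - 1 = 17
SE = s_d/√n = 5.4/√18 = 1.2728
t = d̄/SE = 2.0/1.2728 = 1.5713
Critical value: t_{0.025,17} = ±2.110
p-value ≈ 0.1345
Decision: fail to reject H₀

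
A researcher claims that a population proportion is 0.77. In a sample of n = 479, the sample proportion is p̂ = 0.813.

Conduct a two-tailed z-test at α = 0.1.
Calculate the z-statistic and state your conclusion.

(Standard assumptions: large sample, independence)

Answer: z = 2.2363, reject H₀

Derivation:
H₀: p = 0.77, H₁: p ≠ 0.77
Standard error: SE = √(p₀(1-p₀)/n) = √(0.77×0.23/479) = 0.019228
z-statistic: z = (p̂ - p₀)/SE = (0.813 - 0.77)/0.019228 = 2.2363
Critical value: z_0.05 = ±1.645
p-value = 0.0253
Decision: reject H₀ at α = 0.1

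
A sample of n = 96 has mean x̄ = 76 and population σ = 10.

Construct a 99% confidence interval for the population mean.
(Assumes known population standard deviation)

Answer: (73.3709, 78.6291)

Derivation:
Confidence level: 99%, α = 0.01
z_0.005 = 2.576
SE = σ/√n = 10/√96 = 1.0206
Margin of error = 2.576 × 1.0206 = 2.6291
CI: x̄ ± margin = 76 ± 2.6291
CI: (73.3709, 78.6291)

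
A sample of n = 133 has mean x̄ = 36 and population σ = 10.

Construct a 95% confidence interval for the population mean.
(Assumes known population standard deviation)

Answer: (34.3005, 37.6995)

Derivation:
Confidence level: 95%, α = 0.05
z_0.025 = 1.960
SE = σ/√n = 10/√133 = 0.8671
Margin of error = 1.960 × 0.8671 = 1.6995
CI: x̄ ± margin = 36 ± 1.6995
CI: (34.3005, 37.6995)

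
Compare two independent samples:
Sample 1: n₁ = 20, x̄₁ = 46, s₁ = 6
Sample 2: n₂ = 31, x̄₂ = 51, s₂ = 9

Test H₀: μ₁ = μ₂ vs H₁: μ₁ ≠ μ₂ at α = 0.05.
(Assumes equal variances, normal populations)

Pooled variance: s²_p = [19×6² + 30×9²]/(49) = 63.5510
s_p = 7.9719
SE = s_p×√(1/n₁ + 1/n₂) = 7.9719×√(1/20 + 1/31) = 2.2864
t = (x̄₁ - x̄₂)/SE = (46 - 51)/2.2864 = -2.1868
df = 49, t-critical = ±2.010
Decision: reject H₀

Answer: t = -2.1868, reject H₀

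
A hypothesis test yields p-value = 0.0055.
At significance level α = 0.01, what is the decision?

Compare p-value to α:
0.0055 < 0.01
Decision: reject H₀

Answer: reject H₀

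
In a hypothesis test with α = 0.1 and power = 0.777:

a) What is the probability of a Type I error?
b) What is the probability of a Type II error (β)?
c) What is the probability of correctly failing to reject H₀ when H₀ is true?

Answer: a) 0.1, b) 0.223, c) 0.9

Derivation:
a) Type I error probability = α = 0.1
b) Power = P(reject H₀ | H₁ true) = 1 - β = 0.777, so Type II error probability = β = 1 - Power = 0.223
c) P(fail to reject H₀ | H₀ true) = 1 - α = 0.9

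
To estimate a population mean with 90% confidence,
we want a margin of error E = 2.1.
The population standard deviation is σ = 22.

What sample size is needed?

Answer: n = 297

Derivation:
z_0.05 = 1.645
n = (z×σ/E)² = (1.645×22/2.1)²
n = 296.9878
Round up: n = 297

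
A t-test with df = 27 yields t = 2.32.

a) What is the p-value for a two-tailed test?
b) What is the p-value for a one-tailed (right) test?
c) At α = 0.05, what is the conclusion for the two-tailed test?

Using t-distribution with df = 27:
a) Two-tailed: p = 2×P(T > 2.32) = 0.0281
b) One-tailed: p = P(T > 2.32) = 0.0141
c) 0.0281 < 0.05, reject H₀

Answer: a) 0.0281, b) 0.0141, c) reject H₀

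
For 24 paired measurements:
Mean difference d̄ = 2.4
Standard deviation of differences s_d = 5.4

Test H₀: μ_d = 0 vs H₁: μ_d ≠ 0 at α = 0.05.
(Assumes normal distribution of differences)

df = n - 1 = 23
SE = s_d/√n = 5.4/√24 = 1.1023
t = d̄/SE = 2.4/1.1023 = 2.1773
Critical value: t_{0.025,23} = ±2.069
p-value ≈ 0.0400
Decision: reject H₀

Answer: t = 2.1773, reject H₀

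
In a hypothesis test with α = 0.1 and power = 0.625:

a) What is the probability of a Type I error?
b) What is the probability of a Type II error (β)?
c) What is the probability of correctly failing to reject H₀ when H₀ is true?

Answer: a) 0.1, b) 0.375, c) 0.9

Derivation:
a) Type I error probability = α = 0.1
b) Power = P(reject H₀ | H₁ true) = 1 - β = 0.625, so Type II error probability = β = 1 - Power = 0.375
c) P(fail to reject H₀ | H₀ true) = 1 - α = 0.9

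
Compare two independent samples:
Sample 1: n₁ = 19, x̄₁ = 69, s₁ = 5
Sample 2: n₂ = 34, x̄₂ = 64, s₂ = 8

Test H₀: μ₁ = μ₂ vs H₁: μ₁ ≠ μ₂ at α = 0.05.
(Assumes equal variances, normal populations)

Answer: t = 2.4629, reject H₀

Derivation:
Pooled variance: s²_p = [18×5² + 33×8²]/(51) = 50.2353
s_p = 7.0877
SE = s_p×√(1/n₁ + 1/n₂) = 7.0877×√(1/19 + 1/34) = 2.0301
t = (x̄₁ - x̄₂)/SE = (69 - 64)/2.0301 = 2.4629
df = 51, t-critical = ±2.008
Decision: reject H₀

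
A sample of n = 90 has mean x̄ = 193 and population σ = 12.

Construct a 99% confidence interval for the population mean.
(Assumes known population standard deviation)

Confidence level: 99%, α = 0.01
z_0.005 = 2.576
SE = σ/√n = 12/√90 = 1.2649
Margin of error = 2.576 × 1.2649 = 3.2584
CI: x̄ ± margin = 193 ± 3.2584
CI: (189.7416, 196.2584)

Answer: (189.7416, 196.2584)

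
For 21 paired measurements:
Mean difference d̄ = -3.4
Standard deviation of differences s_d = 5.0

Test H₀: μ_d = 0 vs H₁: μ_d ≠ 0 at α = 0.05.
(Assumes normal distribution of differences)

Answer: t = -3.1161, reject H₀

Derivation:
df = n - 1 = 20
SE = s_d/√n = 5.0/√21 = 1.0911
t = d̄/SE = -3.4/1.0911 = -3.1161
Critical value: t_{0.025,20} = ±2.086
p-value ≈ 0.0054
Decision: reject H₀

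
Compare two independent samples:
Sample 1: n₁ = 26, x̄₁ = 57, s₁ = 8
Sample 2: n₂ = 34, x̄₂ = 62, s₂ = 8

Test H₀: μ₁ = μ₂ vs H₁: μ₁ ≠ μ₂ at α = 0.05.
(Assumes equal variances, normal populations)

Answer: t = -2.3990, reject H₀

Derivation:
Pooled variance: s²_p = [25×8² + 33×8²]/(58) = 64.0000
s_p = 8.0000
SE = s_p×√(1/n₁ + 1/n₂) = 8.0000×√(1/26 + 1/34) = 2.0842
t = (x̄₁ - x̄₂)/SE = (57 - 62)/2.0842 = -2.3990
df = 58, t-critical = ±2.002
Decision: reject H₀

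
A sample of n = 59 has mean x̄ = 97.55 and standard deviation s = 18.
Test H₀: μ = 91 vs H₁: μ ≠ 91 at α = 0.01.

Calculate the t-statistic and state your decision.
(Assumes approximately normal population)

Answer: t = 2.7951, reject H₀

Derivation:
df = n - 1 = 58
SE = s/√n = 18/√59 = 2.3434
t = (x̄ - μ₀)/SE = (97.55 - 91)/2.3434 = 2.7951
Critical value: t_{0.005,58} = ±2.663
p-value ≈ 0.0070
Decision: reject H₀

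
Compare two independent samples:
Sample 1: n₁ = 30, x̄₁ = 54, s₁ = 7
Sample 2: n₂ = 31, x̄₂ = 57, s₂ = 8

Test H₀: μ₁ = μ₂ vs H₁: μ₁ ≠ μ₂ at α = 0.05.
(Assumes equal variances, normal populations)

Answer: t = -1.5567, fail to reject H₀

Derivation:
Pooled variance: s²_p = [29×7² + 30×8²]/(59) = 56.6271
s_p = 7.5251
SE = s_p×√(1/n₁ + 1/n₂) = 7.5251×√(1/30 + 1/31) = 1.9272
t = (x̄₁ - x̄₂)/SE = (54 - 57)/1.9272 = -1.5567
df = 59, t-critical = ±2.001
Decision: fail to reject H₀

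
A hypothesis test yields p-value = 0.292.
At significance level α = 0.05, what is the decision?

Compare p-value to α:
0.292 ≥ 0.05
Decision: fail to reject H₀

Answer: fail to reject H₀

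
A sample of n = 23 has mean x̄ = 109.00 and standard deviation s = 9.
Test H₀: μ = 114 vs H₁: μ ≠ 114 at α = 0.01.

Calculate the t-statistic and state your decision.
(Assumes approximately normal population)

Answer: t = -2.6644, fail to reject H₀

Derivation:
df = n - 1 = 22
SE = s/√n = 9/√23 = 1.8766
t = (x̄ - μ₀)/SE = (109.00 - 114)/1.8766 = -2.6644
Critical value: t_{0.005,22} = ±2.819
p-value ≈ 0.0142
Decision: fail to reject H₀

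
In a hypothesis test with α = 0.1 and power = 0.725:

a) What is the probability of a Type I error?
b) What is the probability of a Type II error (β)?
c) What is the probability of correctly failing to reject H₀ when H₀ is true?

Answer: a) 0.1, b) 0.275, c) 0.9

Derivation:
a) Type I error probability = α = 0.1
b) Power = P(reject H₀ | H₁ true) = 1 - β = 0.725, so Type II error probability = β = 1 - Power = 0.275
c) P(fail to reject H₀ | H₀ true) = 1 - α = 0.9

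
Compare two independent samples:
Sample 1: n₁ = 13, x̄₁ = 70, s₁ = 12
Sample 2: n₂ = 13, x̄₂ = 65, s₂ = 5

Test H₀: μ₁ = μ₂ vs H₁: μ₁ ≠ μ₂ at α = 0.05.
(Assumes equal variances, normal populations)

Answer: t = 1.3867, fail to reject H₀

Derivation:
Pooled variance: s²_p = [12×12² + 12×5²]/(24) = 84.5000
s_p = 9.1924
SE = s_p×√(1/n₁ + 1/n₂) = 9.1924×√(1/13 + 1/13) = 3.6056
t = (x̄₁ - x̄₂)/SE = (70 - 65)/3.6056 = 1.3867
df = 24, t-critical = ±2.064
Decision: fail to reject H₀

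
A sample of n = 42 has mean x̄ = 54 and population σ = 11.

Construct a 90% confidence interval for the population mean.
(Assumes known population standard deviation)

Confidence level: 90%, α = 0.1
z_0.05 = 1.645
SE = σ/√n = 11/√42 = 1.6973
Margin of error = 1.645 × 1.6973 = 2.7921
CI: x̄ ± margin = 54 ± 2.7921
CI: (51.2079, 56.7921)

Answer: (51.2079, 56.7921)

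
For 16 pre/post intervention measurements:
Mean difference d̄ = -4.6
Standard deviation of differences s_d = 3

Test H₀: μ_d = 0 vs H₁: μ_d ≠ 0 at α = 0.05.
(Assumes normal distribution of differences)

df = n - 1 = 15
SE = s_d/√n = 3/√16 = 0.7500
t = d̄/SE = -4.6/0.7500 = -6.1333
Critical value: t_{0.025,15} = ±2.131
p-value < 0.0001
Decision: reject H₀

Answer: t = -6.1333, reject H₀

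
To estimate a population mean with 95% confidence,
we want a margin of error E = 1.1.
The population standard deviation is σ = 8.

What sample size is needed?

Answer: n = 204

Derivation:
z_0.025 = 1.960
n = (z×σ/E)² = (1.960×8/1.1)²
n = 203.1921
Round up: n = 204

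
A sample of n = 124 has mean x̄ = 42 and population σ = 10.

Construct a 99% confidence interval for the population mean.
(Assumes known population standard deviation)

Answer: (39.6868, 44.3132)

Derivation:
Confidence level: 99%, α = 0.01
z_0.005 = 2.576
SE = σ/√n = 10/√124 = 0.8980
Margin of error = 2.576 × 0.8980 = 2.3132
CI: x̄ ± margin = 42 ± 2.3132
CI: (39.6868, 44.3132)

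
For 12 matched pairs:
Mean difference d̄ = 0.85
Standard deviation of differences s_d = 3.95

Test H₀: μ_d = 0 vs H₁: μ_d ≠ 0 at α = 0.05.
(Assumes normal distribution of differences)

df = n - 1 = 11
SE = s_d/√n = 3.95/√12 = 1.1403
t = d̄/SE = 0.85/1.1403 = 0.7454
Critical value: t_{0.025,11} = ±2.201
p-value ≈ 0.4717
Decision: fail to reject H₀

Answer: t = 0.7454, fail to reject H₀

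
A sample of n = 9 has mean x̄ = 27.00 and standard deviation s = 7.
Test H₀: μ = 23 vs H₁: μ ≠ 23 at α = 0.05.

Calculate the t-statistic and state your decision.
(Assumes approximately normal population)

df = n - 1 = 8
SE = s/√n = 7/√9 = 2.3333
t = (x̄ - μ₀)/SE = (27.00 - 23)/2.3333 = 1.7143
Critical value: t_{0.025,8} = ±2.306
p-value ≈ 0.1248
Decision: fail to reject H₀

Answer: t = 1.7143, fail to reject H₀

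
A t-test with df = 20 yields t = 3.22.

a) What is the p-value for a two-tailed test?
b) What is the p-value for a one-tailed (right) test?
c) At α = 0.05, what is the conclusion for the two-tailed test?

Answer: a) 0.0043, b) 0.0021, c) reject H₀

Derivation:
Using t-distribution with df = 20:
a) Two-tailed: p = 2×P(T > 3.22) = 0.0043
b) One-tailed: p = P(T > 3.22) = 0.0021
c) 0.0043 < 0.05, reject H₀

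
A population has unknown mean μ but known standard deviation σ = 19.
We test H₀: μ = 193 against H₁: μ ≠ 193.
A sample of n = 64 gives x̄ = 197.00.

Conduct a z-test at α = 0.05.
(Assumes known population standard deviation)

Standard error: SE = σ/√n = 19/√64 = 2.3750
z-statistic: z = (x̄ - μ₀)/SE = (197.00 - 193)/2.3750 = 1.6842
Critical value: ±1.960
p-value = 0.0921
Decision: fail to reject H₀

Answer: z = 1.6842, fail to reject H₀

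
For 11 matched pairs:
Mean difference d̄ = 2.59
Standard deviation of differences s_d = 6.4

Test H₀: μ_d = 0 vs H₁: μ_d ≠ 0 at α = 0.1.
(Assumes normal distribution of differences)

df = n - 1 = 10
SE = s_d/√n = 6.4/√11 = 1.9297
t = d̄/SE = 2.59/1.9297 = 1.3422
Critical value: t_{0.05,10} = ±1.812
p-value ≈ 0.2092
Decision: fail to reject H₀

Answer: t = 1.3422, fail to reject H₀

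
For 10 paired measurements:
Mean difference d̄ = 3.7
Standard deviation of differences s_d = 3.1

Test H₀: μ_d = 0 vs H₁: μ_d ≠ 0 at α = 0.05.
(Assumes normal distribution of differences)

Answer: t = 3.7744, reject H₀

Derivation:
df = n - 1 = 9
SE = s_d/√n = 3.1/√10 = 0.9803
t = d̄/SE = 3.7/0.9803 = 3.7744
Critical value: t_{0.025,9} = ±2.262
p-value ≈ 0.0044
Decision: reject H₀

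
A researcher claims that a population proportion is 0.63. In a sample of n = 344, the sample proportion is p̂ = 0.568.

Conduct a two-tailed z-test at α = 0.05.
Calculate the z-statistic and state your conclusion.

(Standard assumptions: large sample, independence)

Answer: z = -2.3818, reject H₀

Derivation:
H₀: p = 0.63, H₁: p ≠ 0.63
Standard error: SE = √(p₀(1-p₀)/n) = √(0.63×0.37/344) = 0.026031
z-statistic: z = (p̂ - p₀)/SE = (0.568 - 0.63)/0.026031 = -2.3818
Critical value: z_0.025 = ±1.960
p-value = 0.0172
Decision: reject H₀ at α = 0.05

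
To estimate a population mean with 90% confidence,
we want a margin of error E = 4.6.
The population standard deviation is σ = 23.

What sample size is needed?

Answer: n = 68

Derivation:
z_0.05 = 1.645
n = (z×σ/E)² = (1.645×23/4.6)²
n = 67.6506
Round up: n = 68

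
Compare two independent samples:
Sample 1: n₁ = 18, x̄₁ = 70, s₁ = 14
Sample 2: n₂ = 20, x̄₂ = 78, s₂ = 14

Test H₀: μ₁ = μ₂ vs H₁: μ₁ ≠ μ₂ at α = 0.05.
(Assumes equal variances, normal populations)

Answer: t = -1.7588, fail to reject H₀

Derivation:
Pooled variance: s²_p = [17×14² + 19×14²]/(36) = 196.0000
s_p = 14.0000
SE = s_p×√(1/n₁ + 1/n₂) = 14.0000×√(1/18 + 1/20) = 4.5485
t = (x̄₁ - x̄₂)/SE = (70 - 78)/4.5485 = -1.7588
df = 36, t-critical = ±2.028
Decision: fail to reject H₀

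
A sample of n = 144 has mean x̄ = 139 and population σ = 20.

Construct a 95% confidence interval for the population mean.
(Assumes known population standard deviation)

Answer: (135.7333, 142.2667)

Derivation:
Confidence level: 95%, α = 0.05
z_0.025 = 1.960
SE = σ/√n = 20/√144 = 1.6667
Margin of error = 1.960 × 1.6667 = 3.2667
CI: x̄ ± margin = 139 ± 3.2667
CI: (135.7333, 142.2667)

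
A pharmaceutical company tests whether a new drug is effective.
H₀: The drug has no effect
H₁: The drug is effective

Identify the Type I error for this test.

A Type I error (probability α) occurs when we reject a true H₀.
A Type II error (probability β) occurs when we fail to reject a false H₀.

Answer: Concluding the drug is effective when it actually has no effect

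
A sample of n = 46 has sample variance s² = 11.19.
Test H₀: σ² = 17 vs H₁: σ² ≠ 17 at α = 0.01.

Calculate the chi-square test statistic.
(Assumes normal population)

df = n - 1 = 45
χ² = (n-1)s²/σ₀² = 45×11.19/17 = 29.6206
Critical values: χ²_{0.995,45} = 24.311, χ²_{0.005,45} = 73.166
Rejection region: χ² < 24.311 or χ² > 73.166
Decision: fail to reject H₀

Answer: χ² = 29.6206, fail to reject H₀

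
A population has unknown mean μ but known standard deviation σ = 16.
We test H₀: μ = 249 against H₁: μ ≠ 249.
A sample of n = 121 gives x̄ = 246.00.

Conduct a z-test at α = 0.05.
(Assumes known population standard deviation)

Answer: z = -2.0626, reject H₀

Derivation:
Standard error: SE = σ/√n = 16/√121 = 1.4545
z-statistic: z = (x̄ - μ₀)/SE = (246.00 - 249)/1.4545 = -2.0626
Critical value: ±1.960
p-value = 0.0392
Decision: reject H₀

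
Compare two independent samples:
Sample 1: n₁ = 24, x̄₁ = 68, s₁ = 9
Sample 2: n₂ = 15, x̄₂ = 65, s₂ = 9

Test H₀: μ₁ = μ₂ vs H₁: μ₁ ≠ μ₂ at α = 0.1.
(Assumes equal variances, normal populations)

Pooled variance: s²_p = [23×9² + 14×9²]/(37) = 81.0000
s_p = 9.0000
SE = s_p×√(1/n₁ + 1/n₂) = 9.0000×√(1/24 + 1/15) = 2.9623
t = (x̄₁ - x̄₂)/SE = (68 - 65)/2.9623 = 1.0127
df = 37, t-critical = ±1.687
Decision: fail to reject H₀

Answer: t = 1.0127, fail to reject H₀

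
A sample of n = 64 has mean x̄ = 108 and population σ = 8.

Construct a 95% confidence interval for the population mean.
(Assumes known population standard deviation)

Confidence level: 95%, α = 0.05
z_0.025 = 1.960
SE = σ/√n = 8/√64 = 1.0000
Margin of error = 1.960 × 1.0000 = 1.9600
CI: x̄ ± margin = 108 ± 1.9600
CI: (106.0400, 109.9600)

Answer: (106.0400, 109.9600)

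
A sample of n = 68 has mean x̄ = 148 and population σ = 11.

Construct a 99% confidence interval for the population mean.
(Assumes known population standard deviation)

Answer: (144.5639, 151.4361)

Derivation:
Confidence level: 99%, α = 0.01
z_0.005 = 2.576
SE = σ/√n = 11/√68 = 1.3339
Margin of error = 2.576 × 1.3339 = 3.4361
CI: x̄ ± margin = 148 ± 3.4361
CI: (144.5639, 151.4361)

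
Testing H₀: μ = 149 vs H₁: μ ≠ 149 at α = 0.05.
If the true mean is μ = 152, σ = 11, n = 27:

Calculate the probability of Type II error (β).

SE = σ/√n = 11/√27 = 2.1170
Critical values: μ₀ ± z_0.025×SE = 149 ± 1.960×2.1170
Acceptance region: (144.8507, 153.1493)
Under H₁ (μ = 152): z_high = (153.1493 - 152)/2.1170 = 0.5429, z_low = (144.8507 - 152)/2.1170 = -3.3771
β = P(not reject | H₁) = Φ(0.5429) - Φ(-3.3771) ≈ 0.7060

Answer: β ≈ 0.7060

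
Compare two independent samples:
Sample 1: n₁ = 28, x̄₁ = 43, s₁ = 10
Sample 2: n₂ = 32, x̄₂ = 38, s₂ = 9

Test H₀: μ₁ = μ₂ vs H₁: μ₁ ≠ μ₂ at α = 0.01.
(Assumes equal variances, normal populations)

Pooled variance: s²_p = [27×10² + 31×9²]/(58) = 89.8448
s_p = 9.4786
SE = s_p×√(1/n₁ + 1/n₂) = 9.4786×√(1/28 + 1/32) = 2.4528
t = (x̄₁ - x̄₂)/SE = (43 - 38)/2.4528 = 2.0385
df = 58, t-critical = ±2.663
Decision: fail to reject H₀

Answer: t = 2.0385, fail to reject H₀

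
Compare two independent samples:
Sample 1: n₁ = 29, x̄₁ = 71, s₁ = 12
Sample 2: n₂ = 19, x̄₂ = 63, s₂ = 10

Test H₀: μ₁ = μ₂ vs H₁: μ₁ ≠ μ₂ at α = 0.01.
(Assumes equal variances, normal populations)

Answer: t = 2.4072, fail to reject H₀

Derivation:
Pooled variance: s²_p = [28×12² + 18×10²]/(46) = 126.7826
s_p = 11.2598
SE = s_p×√(1/n₁ + 1/n₂) = 11.2598×√(1/29 + 1/19) = 3.3233
t = (x̄₁ - x̄₂)/SE = (71 - 63)/3.3233 = 2.4072
df = 46, t-critical = ±2.687
Decision: fail to reject H₀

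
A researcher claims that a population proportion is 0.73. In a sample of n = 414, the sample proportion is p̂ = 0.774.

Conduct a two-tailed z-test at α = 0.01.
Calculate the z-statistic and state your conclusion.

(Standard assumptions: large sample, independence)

H₀: p = 0.73, H₁: p ≠ 0.73
Standard error: SE = √(p₀(1-p₀)/n) = √(0.73×0.27/414) = 0.021819
z-statistic: z = (p̂ - p₀)/SE = (0.774 - 0.73)/0.021819 = 2.0166
Critical value: z_0.005 = ±2.576
p-value = 0.0437
Decision: fail to reject H₀ at α = 0.01

Answer: z = 2.0166, fail to reject H₀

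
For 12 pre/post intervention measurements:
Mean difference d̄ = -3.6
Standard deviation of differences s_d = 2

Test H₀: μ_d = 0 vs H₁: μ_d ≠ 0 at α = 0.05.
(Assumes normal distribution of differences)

Answer: t = -6.2348, reject H₀

Derivation:
df = n - 1 = 11
SE = s_d/√n = 2/√12 = 0.5774
t = d̄/SE = -3.6/0.5774 = -6.2348
Critical value: t_{0.025,11} = ±2.201
p-value ≈ 0.0001
Decision: reject H₀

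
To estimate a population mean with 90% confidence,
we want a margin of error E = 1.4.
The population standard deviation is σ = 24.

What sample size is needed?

Answer: n = 796

Derivation:
z_0.05 = 1.645
n = (z×σ/E)² = (1.645×24/1.4)²
n = 795.2400
Round up: n = 796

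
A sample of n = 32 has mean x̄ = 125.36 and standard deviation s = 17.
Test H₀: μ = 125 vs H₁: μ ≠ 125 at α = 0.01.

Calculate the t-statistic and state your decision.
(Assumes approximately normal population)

df = n - 1 = 31
SE = s/√n = 17/√32 = 3.0052
t = (x̄ - μ₀)/SE = (125.36 - 125)/3.0052 = 0.1198
Critical value: t_{0.005,31} = ±2.744
p-value ≈ 0.9054
Decision: fail to reject H₀

Answer: t = 0.1198, fail to reject H₀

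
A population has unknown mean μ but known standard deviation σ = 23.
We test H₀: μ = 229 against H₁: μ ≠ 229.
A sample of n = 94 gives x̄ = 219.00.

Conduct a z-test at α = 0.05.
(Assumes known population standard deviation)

Standard error: SE = σ/√n = 23/√94 = 2.3723
z-statistic: z = (x̄ - μ₀)/SE = (219.00 - 229)/2.3723 = -4.2153
Critical value: ±1.960
p-value < 0.0001
Decision: reject H₀

Answer: z = -4.2153, reject H₀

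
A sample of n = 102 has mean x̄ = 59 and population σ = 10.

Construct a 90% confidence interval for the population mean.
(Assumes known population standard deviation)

Answer: (57.3713, 60.6287)

Derivation:
Confidence level: 90%, α = 0.1
z_0.05 = 1.645
SE = σ/√n = 10/√102 = 0.9901
Margin of error = 1.645 × 0.9901 = 1.6287
CI: x̄ ± margin = 59 ± 1.6287
CI: (57.3713, 60.6287)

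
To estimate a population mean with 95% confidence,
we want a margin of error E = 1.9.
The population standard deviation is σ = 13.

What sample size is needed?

Answer: n = 180

Derivation:
z_0.025 = 1.960
n = (z×σ/E)² = (1.960×13/1.9)²
n = 179.8422
Round up: n = 180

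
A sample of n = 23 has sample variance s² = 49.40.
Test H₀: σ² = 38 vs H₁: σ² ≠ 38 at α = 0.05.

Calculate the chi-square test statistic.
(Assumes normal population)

Answer: χ² = 28.6000, fail to reject H₀

Derivation:
df = n - 1 = 22
χ² = (n-1)s²/σ₀² = 22×49.40/38 = 28.6000
Critical values: χ²_{0.975,22} = 10.982, χ²_{0.025,22} = 36.781
Rejection region: χ² < 10.982 or χ² > 36.781
Decision: fail to reject H₀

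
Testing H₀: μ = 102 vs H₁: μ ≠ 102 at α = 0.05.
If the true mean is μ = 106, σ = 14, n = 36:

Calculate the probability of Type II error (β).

SE = σ/√n = 14/√36 = 2.3333
Critical values: μ₀ ± z_0.025×SE = 102 ± 1.960×2.3333
Acceptance region: (97.4267, 106.5733)
Under H₁ (μ = 106): z_high = (106.5733 - 106)/2.3333 = 0.2457, z_low = (97.4267 - 106)/2.3333 = -3.6743
β = P(not reject | H₁) = Φ(0.2457) - Φ(-3.6743) ≈ 0.5969

Answer: β ≈ 0.5969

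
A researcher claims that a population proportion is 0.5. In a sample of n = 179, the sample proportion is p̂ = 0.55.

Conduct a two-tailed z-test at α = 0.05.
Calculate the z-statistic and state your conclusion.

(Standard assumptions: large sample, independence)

Answer: z = 1.3379, fail to reject H₀

Derivation:
H₀: p = 0.5, H₁: p ≠ 0.5
Standard error: SE = √(p₀(1-p₀)/n) = √(0.5×0.5/179) = 0.037372
z-statistic: z = (p̂ - p₀)/SE = (0.55 - 0.5)/0.037372 = 1.3379
Critical value: z_0.025 = ±1.960
p-value = 0.1809
Decision: fail to reject H₀ at α = 0.05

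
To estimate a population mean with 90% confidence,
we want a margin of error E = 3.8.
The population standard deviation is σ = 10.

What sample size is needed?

z_0.05 = 1.645
n = (z×σ/E)² = (1.645×10/3.8)²
n = 18.7398
Round up: n = 19

Answer: n = 19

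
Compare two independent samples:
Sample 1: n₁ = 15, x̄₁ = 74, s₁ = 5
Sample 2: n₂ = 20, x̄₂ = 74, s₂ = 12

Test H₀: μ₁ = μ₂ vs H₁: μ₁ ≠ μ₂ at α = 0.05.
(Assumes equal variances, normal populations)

Answer: t = 0.0000, fail to reject H₀

Derivation:
Pooled variance: s²_p = [14×5² + 19×12²]/(33) = 93.5152
s_p = 9.6703
SE = s_p×√(1/n₁ + 1/n₂) = 9.6703×√(1/15 + 1/20) = 3.3030
t = (x̄₁ - x̄₂)/SE = (74 - 74)/3.3030 = 0.0000
df = 33, t-critical = ±2.035
Decision: fail to reject H₀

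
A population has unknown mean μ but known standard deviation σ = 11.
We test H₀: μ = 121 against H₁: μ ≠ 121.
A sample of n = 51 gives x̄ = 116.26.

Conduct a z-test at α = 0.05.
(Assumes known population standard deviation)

Answer: z = -3.0773, reject H₀

Derivation:
Standard error: SE = σ/√n = 11/√51 = 1.5403
z-statistic: z = (x̄ - μ₀)/SE = (116.26 - 121)/1.5403 = -3.0773
Critical value: ±1.960
p-value = 0.0021
Decision: reject H₀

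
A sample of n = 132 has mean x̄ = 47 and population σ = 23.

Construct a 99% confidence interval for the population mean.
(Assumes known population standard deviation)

Confidence level: 99%, α = 0.01
z_0.005 = 2.576
SE = σ/√n = 23/√132 = 2.0019
Margin of error = 2.576 × 2.0019 = 5.1569
CI: x̄ ± margin = 47 ± 5.1569
CI: (41.8431, 52.1569)

Answer: (41.8431, 52.1569)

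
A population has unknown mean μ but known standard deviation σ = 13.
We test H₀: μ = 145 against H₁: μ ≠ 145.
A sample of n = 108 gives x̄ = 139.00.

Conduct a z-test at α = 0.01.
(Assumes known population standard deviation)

Answer: z = -4.7965, reject H₀

Derivation:
Standard error: SE = σ/√n = 13/√108 = 1.2509
z-statistic: z = (x̄ - μ₀)/SE = (139.00 - 145)/1.2509 = -4.7965
Critical value: ±2.576
p-value < 0.0001
Decision: reject H₀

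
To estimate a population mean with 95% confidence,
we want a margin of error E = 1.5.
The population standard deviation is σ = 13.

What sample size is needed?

Answer: n = 289

Derivation:
z_0.025 = 1.960
n = (z×σ/E)² = (1.960×13/1.5)²
n = 288.5468
Round up: n = 289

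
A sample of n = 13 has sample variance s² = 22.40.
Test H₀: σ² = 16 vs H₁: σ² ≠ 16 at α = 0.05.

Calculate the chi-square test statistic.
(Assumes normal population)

Answer: χ² = 16.8000, fail to reject H₀

Derivation:
df = n - 1 = 12
χ² = (n-1)s²/σ₀² = 12×22.40/16 = 16.8000
Critical values: χ²_{0.975,12} = 4.404, χ²_{0.025,12} = 23.337
Rejection region: χ² < 4.404 or χ² > 23.337
Decision: fail to reject H₀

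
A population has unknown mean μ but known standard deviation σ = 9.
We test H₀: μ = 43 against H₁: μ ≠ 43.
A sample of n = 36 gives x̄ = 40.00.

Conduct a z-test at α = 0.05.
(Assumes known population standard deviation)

Standard error: SE = σ/√n = 9/√36 = 1.5000
z-statistic: z = (x̄ - μ₀)/SE = (40.00 - 43)/1.5000 = -2.0000
Critical value: ±1.960
p-value = 0.0455
Decision: reject H₀

Answer: z = -2.0000, reject H₀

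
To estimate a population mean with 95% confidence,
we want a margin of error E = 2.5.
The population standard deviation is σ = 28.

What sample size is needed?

Answer: n = 482

Derivation:
z_0.025 = 1.960
n = (z×σ/E)² = (1.960×28/2.5)²
n = 481.8903
Round up: n = 482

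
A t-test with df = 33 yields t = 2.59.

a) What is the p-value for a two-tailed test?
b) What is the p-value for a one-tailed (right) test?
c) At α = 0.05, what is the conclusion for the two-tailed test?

Using t-distribution with df = 33:
a) Two-tailed: p = 2×P(T > 2.59) = 0.0142
b) One-tailed: p = P(T > 2.59) = 0.0071
c) 0.0142 < 0.05, reject H₀

Answer: a) 0.0142, b) 0.0071, c) reject H₀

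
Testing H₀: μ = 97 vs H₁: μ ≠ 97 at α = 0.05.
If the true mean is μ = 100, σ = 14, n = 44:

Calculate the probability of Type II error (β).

Answer: β ≈ 0.7046

Derivation:
SE = σ/√n = 14/√44 = 2.1106
Critical values: μ₀ ± z_0.025×SE = 97 ± 1.960×2.1106
Acceptance region: (92.8632, 101.1368)
Under H₁ (μ = 100): z_high = (101.1368 - 100)/2.1106 = 0.5386, z_low = (92.8632 - 100)/2.1106 = -3.3814
β = P(not reject | H₁) = Φ(0.5386) - Φ(-3.3814) ≈ 0.7046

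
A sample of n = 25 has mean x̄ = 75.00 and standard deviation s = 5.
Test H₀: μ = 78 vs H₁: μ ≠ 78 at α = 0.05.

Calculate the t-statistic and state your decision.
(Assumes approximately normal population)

Answer: t = -3.0000, reject H₀

Derivation:
df = n - 1 = 24
SE = s/√n = 5/√25 = 1.0000
t = (x̄ - μ₀)/SE = (75.00 - 78)/1.0000 = -3.0000
Critical value: t_{0.025,24} = ±2.064
p-value ≈ 0.0062
Decision: reject H₀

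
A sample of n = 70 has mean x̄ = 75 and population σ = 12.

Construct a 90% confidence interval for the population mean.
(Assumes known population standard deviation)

Answer: (72.6406, 77.3594)

Derivation:
Confidence level: 90%, α = 0.1
z_0.05 = 1.645
SE = σ/√n = 12/√70 = 1.4343
Margin of error = 1.645 × 1.4343 = 2.3594
CI: x̄ ± margin = 75 ± 2.3594
CI: (72.6406, 77.3594)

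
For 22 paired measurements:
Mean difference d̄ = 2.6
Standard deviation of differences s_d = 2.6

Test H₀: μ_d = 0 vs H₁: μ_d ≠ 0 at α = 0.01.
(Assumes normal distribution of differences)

df = n - 1 = 21
SE = s_d/√n = 2.6/√22 = 0.5543
t = d̄/SE = 2.6/0.5543 = 4.6906
Critical value: t_{0.005,21} = ±2.831
p-value ≈ 0.0001
Decision: reject H₀

Answer: t = 4.6906, reject H₀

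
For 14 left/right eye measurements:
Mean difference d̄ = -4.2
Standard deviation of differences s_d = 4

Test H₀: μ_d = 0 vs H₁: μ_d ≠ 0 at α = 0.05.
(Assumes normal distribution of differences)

df = n - 1 = 13
SE = s_d/√n = 4/√14 = 1.0690
t = d̄/SE = -4.2/1.0690 = -3.9289
Critical value: t_{0.025,13} = ±2.160
p-value ≈ 0.0017
Decision: reject H₀

Answer: t = -3.9289, reject H₀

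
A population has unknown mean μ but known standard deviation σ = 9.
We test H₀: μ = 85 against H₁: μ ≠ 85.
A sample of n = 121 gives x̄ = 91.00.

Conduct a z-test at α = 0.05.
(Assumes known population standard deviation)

Standard error: SE = σ/√n = 9/√121 = 0.8182
z-statistic: z = (x̄ - μ₀)/SE = (91.00 - 85)/0.8182 = 7.3332
Critical value: ±1.960
p-value < 0.0001
Decision: reject H₀

Answer: z = 7.3332, reject H₀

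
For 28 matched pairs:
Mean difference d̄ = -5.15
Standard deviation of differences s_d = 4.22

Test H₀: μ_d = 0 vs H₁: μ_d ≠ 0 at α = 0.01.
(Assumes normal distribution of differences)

Answer: t = -6.4577, reject H₀

Derivation:
df = n - 1 = 27
SE = s_d/√n = 4.22/√28 = 0.7975
t = d̄/SE = -5.15/0.7975 = -6.4577
Critical value: t_{0.005,27} = ±2.771
p-value < 0.0001
Decision: reject H₀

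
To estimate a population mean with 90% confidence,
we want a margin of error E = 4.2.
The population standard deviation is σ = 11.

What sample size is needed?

z_0.05 = 1.645
n = (z×σ/E)² = (1.645×11/4.2)²
n = 18.5617
Round up: n = 19

Answer: n = 19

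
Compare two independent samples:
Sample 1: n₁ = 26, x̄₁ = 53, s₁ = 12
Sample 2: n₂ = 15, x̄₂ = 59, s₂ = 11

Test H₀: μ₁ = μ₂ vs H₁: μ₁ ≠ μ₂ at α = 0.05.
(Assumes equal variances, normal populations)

Pooled variance: s²_p = [25×12² + 14×11²]/(39) = 135.7436
s_p = 11.6509
SE = s_p×√(1/n₁ + 1/n₂) = 11.6509×√(1/26 + 1/15) = 3.7776
t = (x̄₁ - x̄₂)/SE = (53 - 59)/3.7776 = -1.5883
df = 39, t-critical = ±2.023
Decision: fail to reject H₀

Answer: t = -1.5883, fail to reject H₀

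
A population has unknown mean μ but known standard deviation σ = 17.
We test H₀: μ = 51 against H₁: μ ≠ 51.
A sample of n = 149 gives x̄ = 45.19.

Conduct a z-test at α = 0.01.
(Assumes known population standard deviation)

Standard error: SE = σ/√n = 17/√149 = 1.3927
z-statistic: z = (x̄ - μ₀)/SE = (45.19 - 51)/1.3927 = -4.1718
Critical value: ±2.576
p-value < 0.0001
Decision: reject H₀

Answer: z = -4.1718, reject H₀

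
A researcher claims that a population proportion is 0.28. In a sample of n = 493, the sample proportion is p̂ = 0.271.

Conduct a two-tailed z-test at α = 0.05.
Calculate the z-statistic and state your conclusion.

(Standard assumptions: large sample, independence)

H₀: p = 0.28, H₁: p ≠ 0.28
Standard error: SE = √(p₀(1-p₀)/n) = √(0.28×0.72/493) = 0.020222
z-statistic: z = (p̂ - p₀)/SE = (0.271 - 0.28)/0.020222 = -0.4451
Critical value: z_0.025 = ±1.960
p-value = 0.6562
Decision: fail to reject H₀ at α = 0.05

Answer: z = -0.4451, fail to reject H₀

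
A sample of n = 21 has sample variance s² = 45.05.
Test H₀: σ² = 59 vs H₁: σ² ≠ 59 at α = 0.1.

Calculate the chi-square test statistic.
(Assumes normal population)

Answer: χ² = 15.2712, fail to reject H₀

Derivation:
df = n - 1 = 20
χ² = (n-1)s²/σ₀² = 20×45.05/59 = 15.2712
Critical values: χ²_{0.95,20} = 10.851, χ²_{0.05,20} = 31.410
Rejection region: χ² < 10.851 or χ² > 31.410
Decision: fail to reject H₀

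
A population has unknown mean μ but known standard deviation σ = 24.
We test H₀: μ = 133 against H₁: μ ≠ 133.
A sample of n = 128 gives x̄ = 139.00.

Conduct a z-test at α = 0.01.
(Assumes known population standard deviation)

Answer: z = 2.8285, reject H₀

Derivation:
Standard error: SE = σ/√n = 24/√128 = 2.1213
z-statistic: z = (x̄ - μ₀)/SE = (139.00 - 133)/2.1213 = 2.8285
Critical value: ±2.576
p-value = 0.0047
Decision: reject H₀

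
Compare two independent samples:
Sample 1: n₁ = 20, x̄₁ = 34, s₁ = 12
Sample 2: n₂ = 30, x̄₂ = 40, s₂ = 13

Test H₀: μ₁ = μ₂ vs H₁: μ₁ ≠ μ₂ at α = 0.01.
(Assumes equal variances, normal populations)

Pooled variance: s²_p = [19×12² + 29×13²]/(48) = 159.1042
s_p = 12.6137
SE = s_p×√(1/n₁ + 1/n₂) = 12.6137×√(1/20 + 1/30) = 3.6413
t = (x̄₁ - x̄₂)/SE = (34 - 40)/3.6413 = -1.6478
df = 48, t-critical = ±2.682
Decision: fail to reject H₀

Answer: t = -1.6478, fail to reject H₀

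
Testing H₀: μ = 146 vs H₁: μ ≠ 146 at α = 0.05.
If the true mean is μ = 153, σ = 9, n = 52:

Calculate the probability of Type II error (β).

SE = σ/√n = 9/√52 = 1.2481
Critical values: μ₀ ± z_0.025×SE = 146 ± 1.960×1.2481
Acceptance region: (143.5537, 148.4463)
Under H₁ (μ = 153): z_high = (148.4463 - 153)/1.2481 = -3.6485, z_low = (143.5537 - 153)/1.2481 = -7.5685
β = P(not reject | H₁) = Φ(-3.6485) - Φ(-7.5685) ≈ 0.0001

Answer: β ≈ 0.0001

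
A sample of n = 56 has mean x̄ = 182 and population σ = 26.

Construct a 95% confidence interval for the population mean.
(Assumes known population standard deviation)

Answer: (175.1902, 188.8098)

Derivation:
Confidence level: 95%, α = 0.05
z_0.025 = 1.960
SE = σ/√n = 26/√56 = 3.4744
Margin of error = 1.960 × 3.4744 = 6.8098
CI: x̄ ± margin = 182 ± 6.8098
CI: (175.1902, 188.8098)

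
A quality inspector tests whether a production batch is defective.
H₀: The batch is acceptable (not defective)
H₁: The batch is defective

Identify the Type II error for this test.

Type I error (α): Rejecting H₀ when H₀ is true
Type II error (β): Failing to reject H₀ when H₁ is true

Answer: Shipping a defective batch to customers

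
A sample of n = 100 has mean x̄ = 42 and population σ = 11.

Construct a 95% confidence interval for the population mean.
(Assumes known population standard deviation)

Answer: (39.8440, 44.1560)

Derivation:
Confidence level: 95%, α = 0.05
z_0.025 = 1.960
SE = σ/√n = 11/√100 = 1.1000
Margin of error = 1.960 × 1.1000 = 2.1560
CI: x̄ ± margin = 42 ± 2.1560
CI: (39.8440, 44.1560)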